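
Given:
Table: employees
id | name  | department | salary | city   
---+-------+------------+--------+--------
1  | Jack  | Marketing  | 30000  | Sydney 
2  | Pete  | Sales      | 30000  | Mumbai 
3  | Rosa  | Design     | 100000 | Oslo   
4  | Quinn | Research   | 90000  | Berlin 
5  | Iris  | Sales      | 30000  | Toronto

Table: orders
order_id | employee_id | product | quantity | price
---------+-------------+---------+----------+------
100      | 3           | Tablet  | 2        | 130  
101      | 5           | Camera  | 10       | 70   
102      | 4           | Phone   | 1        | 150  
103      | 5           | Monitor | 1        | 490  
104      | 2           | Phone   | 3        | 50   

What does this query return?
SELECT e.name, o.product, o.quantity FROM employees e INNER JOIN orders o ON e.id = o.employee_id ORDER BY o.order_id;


Joining employees.id = orders.employee_id:
  employee Rosa (id=3) -> order Tablet
  employee Iris (id=5) -> order Camera
  employee Quinn (id=4) -> order Phone
  employee Iris (id=5) -> order Monitor
  employee Pete (id=2) -> order Phone


5 rows:
Rosa, Tablet, 2
Iris, Camera, 10
Quinn, Phone, 1
Iris, Monitor, 1
Pete, Phone, 3


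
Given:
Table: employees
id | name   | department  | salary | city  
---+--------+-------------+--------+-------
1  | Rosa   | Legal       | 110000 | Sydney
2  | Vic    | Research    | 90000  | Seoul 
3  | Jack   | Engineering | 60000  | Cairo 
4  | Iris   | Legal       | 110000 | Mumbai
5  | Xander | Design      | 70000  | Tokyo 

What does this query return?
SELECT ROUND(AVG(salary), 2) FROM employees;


SUM(salary) = 440000
COUNT = 5
ROUND(AVG, 2) = ROUND(440000 / 5, 2) = 88000.0

88000.0


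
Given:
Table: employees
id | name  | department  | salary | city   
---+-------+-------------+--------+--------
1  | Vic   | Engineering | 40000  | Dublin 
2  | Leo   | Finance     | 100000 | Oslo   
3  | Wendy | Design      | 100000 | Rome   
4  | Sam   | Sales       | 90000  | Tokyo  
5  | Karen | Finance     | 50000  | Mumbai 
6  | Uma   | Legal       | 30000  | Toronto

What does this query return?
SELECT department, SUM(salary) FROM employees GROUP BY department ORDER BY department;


Summing salary within each department:
  Design: 100000 = 100000
  Engineering: 40000 = 40000
  Finance: 100000 + 50000 = 150000
  Legal: 30000 = 30000
  Sales: 90000 = 90000


5 groups:
Design, 100000
Engineering, 40000
Finance, 150000
Legal, 30000
Sales, 90000


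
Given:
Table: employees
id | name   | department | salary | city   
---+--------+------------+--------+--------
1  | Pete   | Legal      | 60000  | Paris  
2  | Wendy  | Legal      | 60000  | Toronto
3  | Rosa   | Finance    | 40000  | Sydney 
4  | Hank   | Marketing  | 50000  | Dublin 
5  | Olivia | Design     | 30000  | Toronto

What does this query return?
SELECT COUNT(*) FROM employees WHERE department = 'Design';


Counting rows where department = 'Design'
  Olivia -> MATCH


1


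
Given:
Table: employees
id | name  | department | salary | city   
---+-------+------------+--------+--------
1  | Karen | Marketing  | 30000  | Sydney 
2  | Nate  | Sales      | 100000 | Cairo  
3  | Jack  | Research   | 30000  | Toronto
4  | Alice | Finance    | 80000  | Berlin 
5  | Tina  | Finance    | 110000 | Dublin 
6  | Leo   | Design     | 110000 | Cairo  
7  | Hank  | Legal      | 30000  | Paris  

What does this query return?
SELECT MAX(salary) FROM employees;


Salaries: 30000, 100000, 30000, 80000, 110000, 110000, 30000
MAX = 110000

110000


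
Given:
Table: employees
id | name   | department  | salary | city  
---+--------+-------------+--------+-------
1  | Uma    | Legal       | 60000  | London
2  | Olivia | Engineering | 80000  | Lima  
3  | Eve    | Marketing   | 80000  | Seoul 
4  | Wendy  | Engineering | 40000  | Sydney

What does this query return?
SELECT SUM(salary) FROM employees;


SUM(salary) = 60000 + 80000 + 80000 + 40000 = 260000

260000


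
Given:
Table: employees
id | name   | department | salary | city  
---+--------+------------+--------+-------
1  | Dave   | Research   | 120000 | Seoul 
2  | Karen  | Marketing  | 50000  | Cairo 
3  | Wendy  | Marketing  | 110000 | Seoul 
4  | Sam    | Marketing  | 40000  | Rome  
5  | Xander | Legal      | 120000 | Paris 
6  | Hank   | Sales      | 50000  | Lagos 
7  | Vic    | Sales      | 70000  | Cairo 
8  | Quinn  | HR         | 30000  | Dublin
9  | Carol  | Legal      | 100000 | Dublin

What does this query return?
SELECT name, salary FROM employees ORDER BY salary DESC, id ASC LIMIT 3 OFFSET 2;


Sort by salary DESC (id ASC tiebreak), then skip 2 and take 3
Rows 3 through 5

3 rows:
Wendy, 110000
Carol, 100000
Vic, 70000


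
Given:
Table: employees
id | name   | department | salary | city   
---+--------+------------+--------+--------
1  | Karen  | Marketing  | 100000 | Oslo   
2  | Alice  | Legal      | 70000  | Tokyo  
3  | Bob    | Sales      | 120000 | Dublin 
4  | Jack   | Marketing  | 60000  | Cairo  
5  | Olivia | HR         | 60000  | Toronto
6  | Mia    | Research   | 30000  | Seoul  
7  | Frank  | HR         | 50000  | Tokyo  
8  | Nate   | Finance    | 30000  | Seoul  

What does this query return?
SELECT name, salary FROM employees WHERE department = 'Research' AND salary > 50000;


Filtering: department = 'Research' AND salary > 50000
Matching: 0 rows

Empty result set (0 rows)


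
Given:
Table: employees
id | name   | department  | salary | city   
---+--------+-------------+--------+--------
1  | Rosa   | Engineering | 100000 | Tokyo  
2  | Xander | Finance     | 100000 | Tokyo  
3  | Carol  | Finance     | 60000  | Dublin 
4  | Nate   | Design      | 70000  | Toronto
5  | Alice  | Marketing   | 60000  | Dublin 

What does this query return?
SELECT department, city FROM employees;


Projecting columns: department, city

5 rows:
Engineering, Tokyo
Finance, Tokyo
Finance, Dublin
Design, Toronto
Marketing, Dublin


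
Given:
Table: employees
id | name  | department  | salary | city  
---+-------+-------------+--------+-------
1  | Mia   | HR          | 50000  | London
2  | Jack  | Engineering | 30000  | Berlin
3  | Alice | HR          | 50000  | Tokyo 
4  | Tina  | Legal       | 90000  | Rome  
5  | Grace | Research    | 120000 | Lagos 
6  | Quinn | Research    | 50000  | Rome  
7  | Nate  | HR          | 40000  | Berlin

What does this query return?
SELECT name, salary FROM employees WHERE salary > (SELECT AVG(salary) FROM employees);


Subquery: AVG(salary) = 61428.57
Filtering: salary > 61428.57
  Tina (90000) -> MATCH
  Grace (120000) -> MATCH


2 rows:
Tina, 90000
Grace, 120000


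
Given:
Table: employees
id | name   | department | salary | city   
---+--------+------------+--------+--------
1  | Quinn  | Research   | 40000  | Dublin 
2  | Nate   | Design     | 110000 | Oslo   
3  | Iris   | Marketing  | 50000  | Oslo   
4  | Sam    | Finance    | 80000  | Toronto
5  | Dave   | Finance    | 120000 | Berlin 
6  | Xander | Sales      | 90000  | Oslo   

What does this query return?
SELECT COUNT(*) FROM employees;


COUNT(*) counts all rows

6


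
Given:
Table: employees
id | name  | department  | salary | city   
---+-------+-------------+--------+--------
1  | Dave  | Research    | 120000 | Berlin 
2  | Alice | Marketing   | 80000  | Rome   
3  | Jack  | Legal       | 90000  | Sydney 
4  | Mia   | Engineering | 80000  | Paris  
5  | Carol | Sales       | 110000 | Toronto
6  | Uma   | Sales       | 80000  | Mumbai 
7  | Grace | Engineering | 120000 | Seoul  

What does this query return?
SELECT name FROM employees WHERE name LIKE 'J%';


LIKE 'J%' matches names starting with 'J'
Matching: 1

1 rows:
Jack


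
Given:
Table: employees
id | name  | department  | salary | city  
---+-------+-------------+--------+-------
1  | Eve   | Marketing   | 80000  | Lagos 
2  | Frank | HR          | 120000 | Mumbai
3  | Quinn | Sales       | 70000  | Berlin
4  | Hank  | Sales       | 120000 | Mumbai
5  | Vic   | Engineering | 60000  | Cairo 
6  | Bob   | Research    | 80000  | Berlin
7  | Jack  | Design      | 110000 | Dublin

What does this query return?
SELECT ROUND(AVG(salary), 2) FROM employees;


SUM(salary) = 640000
COUNT = 7
ROUND(AVG, 2) = ROUND(640000 / 7, 2) = 91428.57

91428.57


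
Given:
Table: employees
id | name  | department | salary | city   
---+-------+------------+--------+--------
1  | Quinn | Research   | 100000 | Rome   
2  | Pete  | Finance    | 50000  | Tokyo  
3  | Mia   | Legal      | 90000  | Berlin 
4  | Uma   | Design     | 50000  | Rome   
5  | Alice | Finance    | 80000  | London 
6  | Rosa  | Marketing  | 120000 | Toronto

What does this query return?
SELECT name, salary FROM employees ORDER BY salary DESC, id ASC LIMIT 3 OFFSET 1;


Sort by salary DESC (id ASC tiebreak), then skip 1 and take 3
Rows 2 through 4

3 rows:
Quinn, 100000
Mia, 90000
Alice, 80000


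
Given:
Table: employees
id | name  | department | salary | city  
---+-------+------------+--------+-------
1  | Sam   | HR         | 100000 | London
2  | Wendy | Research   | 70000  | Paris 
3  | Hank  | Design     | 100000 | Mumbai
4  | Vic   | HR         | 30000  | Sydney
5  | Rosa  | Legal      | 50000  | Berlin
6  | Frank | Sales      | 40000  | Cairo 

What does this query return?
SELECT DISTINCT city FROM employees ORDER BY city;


All 'city' values (row order): London, Paris, Mumbai, Sydney, Berlin, Cairo
Removing duplicates leaves 6 unique value(s).

6 values:
Berlin
Cairo
London
Mumbai
Paris
Sydney


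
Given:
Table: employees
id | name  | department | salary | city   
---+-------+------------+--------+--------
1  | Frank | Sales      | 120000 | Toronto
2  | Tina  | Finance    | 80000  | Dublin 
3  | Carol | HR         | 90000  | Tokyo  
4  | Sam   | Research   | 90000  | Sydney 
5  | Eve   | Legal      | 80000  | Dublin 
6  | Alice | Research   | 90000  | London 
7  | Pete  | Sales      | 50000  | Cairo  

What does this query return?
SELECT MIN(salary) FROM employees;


Salaries: 120000, 80000, 90000, 90000, 80000, 90000, 50000
MIN = 50000

50000


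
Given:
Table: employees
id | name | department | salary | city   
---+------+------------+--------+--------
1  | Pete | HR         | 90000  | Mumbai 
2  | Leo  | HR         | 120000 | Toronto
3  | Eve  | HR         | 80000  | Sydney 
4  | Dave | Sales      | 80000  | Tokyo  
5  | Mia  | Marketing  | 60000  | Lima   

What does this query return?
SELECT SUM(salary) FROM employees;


SUM(salary) = 90000 + 120000 + 80000 + 80000 + 60000 = 430000

430000


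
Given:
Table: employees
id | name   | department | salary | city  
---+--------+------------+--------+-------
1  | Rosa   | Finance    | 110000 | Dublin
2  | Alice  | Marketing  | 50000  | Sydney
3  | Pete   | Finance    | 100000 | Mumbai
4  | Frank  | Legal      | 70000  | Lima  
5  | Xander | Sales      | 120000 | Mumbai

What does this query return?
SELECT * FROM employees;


SELECT * returns all 5 rows with all columns

5 rows:
1, Rosa, Finance, 110000, Dublin
2, Alice, Marketing, 50000, Sydney
3, Pete, Finance, 100000, Mumbai
4, Frank, Legal, 70000, Lima
5, Xander, Sales, 120000, Mumbai


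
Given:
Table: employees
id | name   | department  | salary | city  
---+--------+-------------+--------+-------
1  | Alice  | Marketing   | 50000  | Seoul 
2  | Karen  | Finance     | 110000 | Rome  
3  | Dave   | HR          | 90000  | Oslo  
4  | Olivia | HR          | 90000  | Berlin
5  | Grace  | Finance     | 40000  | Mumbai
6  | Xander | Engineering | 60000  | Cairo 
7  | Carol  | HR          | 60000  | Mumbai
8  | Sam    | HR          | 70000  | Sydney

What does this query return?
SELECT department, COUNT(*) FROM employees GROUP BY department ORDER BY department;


Assigning each row to its department group:
  Alice -> Marketing
  Karen -> Finance
  Dave -> HR
  Olivia -> HR
  Grace -> Finance
  Xander -> Engineering
  Carol -> HR
  Sam -> HR


4 groups:
Engineering, 1
Finance, 2
HR, 4
Marketing, 1


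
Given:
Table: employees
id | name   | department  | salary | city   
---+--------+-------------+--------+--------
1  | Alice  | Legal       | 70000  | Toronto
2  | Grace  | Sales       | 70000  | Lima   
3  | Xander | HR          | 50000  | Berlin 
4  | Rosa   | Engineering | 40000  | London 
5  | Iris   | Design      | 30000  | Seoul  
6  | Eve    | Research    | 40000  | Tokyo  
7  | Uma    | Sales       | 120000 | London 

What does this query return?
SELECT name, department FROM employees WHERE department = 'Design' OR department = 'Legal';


Filtering: department = 'Design' OR 'Legal'
Matching: 2 rows

2 rows:
Alice, Legal
Iris, Design


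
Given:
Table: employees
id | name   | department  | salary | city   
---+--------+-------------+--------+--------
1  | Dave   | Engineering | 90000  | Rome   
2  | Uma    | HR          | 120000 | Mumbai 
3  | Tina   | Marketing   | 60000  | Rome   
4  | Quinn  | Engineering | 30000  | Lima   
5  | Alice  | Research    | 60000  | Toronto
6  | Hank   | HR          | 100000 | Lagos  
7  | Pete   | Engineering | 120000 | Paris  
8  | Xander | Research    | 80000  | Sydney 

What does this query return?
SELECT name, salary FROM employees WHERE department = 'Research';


Filtering: department = 'Research'
Matching rows: 2

2 rows:
Alice, 60000
Xander, 80000


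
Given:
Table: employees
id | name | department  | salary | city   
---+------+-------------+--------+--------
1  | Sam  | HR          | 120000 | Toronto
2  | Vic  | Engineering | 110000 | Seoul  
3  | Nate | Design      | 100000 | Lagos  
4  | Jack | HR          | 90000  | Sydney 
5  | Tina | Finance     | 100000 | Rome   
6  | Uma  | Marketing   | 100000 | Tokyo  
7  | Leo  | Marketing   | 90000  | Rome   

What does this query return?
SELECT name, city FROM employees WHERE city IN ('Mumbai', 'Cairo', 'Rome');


Filtering: city IN ('Mumbai', 'Cairo', 'Rome')
Matching: 2 rows

2 rows:
Tina, Rome
Leo, Rome


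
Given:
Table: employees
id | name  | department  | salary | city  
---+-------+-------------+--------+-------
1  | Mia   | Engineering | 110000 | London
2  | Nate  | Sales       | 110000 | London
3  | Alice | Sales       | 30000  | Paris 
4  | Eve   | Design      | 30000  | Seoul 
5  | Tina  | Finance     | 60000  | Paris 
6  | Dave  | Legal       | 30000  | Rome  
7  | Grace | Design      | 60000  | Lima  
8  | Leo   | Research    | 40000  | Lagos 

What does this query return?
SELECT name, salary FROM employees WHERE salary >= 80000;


Filtering: salary >= 80000
Matching: 2 rows

2 rows:
Mia, 110000
Nate, 110000


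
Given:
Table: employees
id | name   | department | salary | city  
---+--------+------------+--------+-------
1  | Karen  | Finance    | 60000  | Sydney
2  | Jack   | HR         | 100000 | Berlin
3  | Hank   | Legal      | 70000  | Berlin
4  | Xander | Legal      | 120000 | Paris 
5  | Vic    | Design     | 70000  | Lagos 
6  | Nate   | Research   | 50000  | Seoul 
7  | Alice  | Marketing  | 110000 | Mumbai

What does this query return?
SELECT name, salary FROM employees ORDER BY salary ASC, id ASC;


Sorting by salary ASC, then id ASC for ties

7 rows:
Nate, 50000
Karen, 60000
Hank, 70000
Vic, 70000
Jack, 100000
Alice, 110000
Xander, 120000


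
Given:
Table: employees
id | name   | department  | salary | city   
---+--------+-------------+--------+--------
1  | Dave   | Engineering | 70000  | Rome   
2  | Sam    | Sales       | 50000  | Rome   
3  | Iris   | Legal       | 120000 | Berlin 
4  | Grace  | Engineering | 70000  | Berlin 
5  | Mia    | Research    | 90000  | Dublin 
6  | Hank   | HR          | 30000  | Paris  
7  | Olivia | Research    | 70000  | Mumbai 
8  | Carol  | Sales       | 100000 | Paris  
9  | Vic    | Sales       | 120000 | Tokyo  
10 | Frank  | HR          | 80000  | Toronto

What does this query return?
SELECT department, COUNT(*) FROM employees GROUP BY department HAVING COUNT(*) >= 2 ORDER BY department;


Groups with count >= 2:
  Engineering: 2 -> PASS
  HR: 2 -> PASS
  Research: 2 -> PASS
  Sales: 3 -> PASS
  Legal: 1 -> filtered out


4 groups:
Engineering, 2
HR, 2
Research, 2
Sales, 3


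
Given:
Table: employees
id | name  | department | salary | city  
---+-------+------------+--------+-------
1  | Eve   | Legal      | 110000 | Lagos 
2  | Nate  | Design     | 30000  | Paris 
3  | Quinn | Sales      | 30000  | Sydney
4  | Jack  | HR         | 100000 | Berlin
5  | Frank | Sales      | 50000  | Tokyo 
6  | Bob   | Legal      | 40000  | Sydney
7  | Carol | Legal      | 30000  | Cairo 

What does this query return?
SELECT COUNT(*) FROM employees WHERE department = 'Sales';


Counting rows where department = 'Sales'
  Quinn -> MATCH
  Frank -> MATCH


2


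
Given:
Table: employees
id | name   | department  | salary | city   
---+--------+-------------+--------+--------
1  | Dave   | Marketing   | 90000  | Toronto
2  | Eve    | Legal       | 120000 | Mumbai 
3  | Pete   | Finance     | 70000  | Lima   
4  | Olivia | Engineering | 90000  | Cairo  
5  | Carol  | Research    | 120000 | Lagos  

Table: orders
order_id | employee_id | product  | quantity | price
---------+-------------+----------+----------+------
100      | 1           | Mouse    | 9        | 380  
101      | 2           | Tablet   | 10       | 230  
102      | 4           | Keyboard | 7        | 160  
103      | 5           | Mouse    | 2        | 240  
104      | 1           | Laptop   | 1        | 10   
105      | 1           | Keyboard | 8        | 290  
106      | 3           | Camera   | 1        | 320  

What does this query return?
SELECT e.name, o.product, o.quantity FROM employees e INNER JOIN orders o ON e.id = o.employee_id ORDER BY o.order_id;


Joining employees.id = orders.employee_id:
  employee Dave (id=1) -> order Mouse
  employee Eve (id=2) -> order Tablet
  employee Olivia (id=4) -> order Keyboard
  employee Carol (id=5) -> order Mouse
  employee Dave (id=1) -> order Laptop
  employee Dave (id=1) -> order Keyboard
  employee Pete (id=3) -> order Camera


7 rows:
Dave, Mouse, 9
Eve, Tablet, 10
Olivia, Keyboard, 7
Carol, Mouse, 2
Dave, Laptop, 1
Dave, Keyboard, 8
Pete, Camera, 1


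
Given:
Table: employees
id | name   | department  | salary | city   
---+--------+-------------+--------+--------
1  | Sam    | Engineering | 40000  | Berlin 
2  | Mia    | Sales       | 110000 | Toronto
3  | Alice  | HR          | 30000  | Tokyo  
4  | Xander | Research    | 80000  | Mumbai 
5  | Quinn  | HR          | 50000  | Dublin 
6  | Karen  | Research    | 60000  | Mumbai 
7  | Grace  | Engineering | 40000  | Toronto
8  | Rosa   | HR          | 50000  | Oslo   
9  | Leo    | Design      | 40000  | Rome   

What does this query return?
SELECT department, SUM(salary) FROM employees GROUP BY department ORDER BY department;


Summing salary within each department:
  Design: 40000 = 40000
  Engineering: 40000 + 40000 = 80000
  HR: 30000 + 50000 + 50000 = 130000
  Research: 80000 + 60000 = 140000
  Sales: 110000 = 110000


5 groups:
Design, 40000
Engineering, 80000
HR, 130000
Research, 140000
Sales, 110000


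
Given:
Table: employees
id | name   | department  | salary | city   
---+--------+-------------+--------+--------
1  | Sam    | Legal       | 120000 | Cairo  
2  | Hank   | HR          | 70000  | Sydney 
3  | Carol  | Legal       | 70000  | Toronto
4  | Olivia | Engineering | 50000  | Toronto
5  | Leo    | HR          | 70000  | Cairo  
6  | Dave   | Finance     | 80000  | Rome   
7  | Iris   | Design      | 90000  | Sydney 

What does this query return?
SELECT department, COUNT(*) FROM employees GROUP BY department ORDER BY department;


Assigning each row to its department group:
  Sam -> Legal
  Hank -> HR
  Carol -> Legal
  Olivia -> Engineering
  Leo -> HR
  Dave -> Finance
  Iris -> Design


5 groups:
Design, 1
Engineering, 1
Finance, 1
HR, 2
Legal, 2


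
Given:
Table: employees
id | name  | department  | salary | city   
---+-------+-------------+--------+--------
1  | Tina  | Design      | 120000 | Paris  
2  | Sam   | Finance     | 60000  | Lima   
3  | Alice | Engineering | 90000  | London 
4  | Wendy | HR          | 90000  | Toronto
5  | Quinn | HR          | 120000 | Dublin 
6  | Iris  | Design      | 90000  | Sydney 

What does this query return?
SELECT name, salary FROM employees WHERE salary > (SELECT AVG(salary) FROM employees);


Subquery: AVG(salary) = 95000.0
Filtering: salary > 95000.0
  Tina (120000) -> MATCH
  Quinn (120000) -> MATCH


2 rows:
Tina, 120000
Quinn, 120000


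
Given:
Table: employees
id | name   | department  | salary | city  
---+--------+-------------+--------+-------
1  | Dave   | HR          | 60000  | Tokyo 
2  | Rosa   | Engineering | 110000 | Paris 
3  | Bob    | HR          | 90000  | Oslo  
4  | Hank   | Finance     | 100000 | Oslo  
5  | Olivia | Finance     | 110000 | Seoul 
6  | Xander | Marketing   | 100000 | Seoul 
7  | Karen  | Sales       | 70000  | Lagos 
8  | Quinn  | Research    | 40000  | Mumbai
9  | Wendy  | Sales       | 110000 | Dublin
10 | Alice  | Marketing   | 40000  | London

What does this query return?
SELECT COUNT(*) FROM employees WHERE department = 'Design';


Counting rows where department = 'Design'


0


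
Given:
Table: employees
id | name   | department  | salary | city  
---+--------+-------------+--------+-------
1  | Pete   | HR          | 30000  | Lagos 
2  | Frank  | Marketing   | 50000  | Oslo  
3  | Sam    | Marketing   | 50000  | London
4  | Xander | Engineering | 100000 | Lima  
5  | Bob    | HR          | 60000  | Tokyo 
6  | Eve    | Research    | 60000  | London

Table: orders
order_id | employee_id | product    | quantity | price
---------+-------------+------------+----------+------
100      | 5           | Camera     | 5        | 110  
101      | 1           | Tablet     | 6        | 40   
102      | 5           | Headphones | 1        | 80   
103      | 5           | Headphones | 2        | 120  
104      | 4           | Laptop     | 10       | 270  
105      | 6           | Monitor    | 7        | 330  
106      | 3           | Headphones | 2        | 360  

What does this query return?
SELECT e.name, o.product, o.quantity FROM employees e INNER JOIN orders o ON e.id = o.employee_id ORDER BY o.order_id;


Joining employees.id = orders.employee_id:
  employee Bob (id=5) -> order Camera
  employee Pete (id=1) -> order Tablet
  employee Bob (id=5) -> order Headphones
  employee Bob (id=5) -> order Headphones
  employee Xander (id=4) -> order Laptop
  employee Eve (id=6) -> order Monitor
  employee Sam (id=3) -> order Headphones


7 rows:
Bob, Camera, 5
Pete, Tablet, 6
Bob, Headphones, 1
Bob, Headphones, 2
Xander, Laptop, 10
Eve, Monitor, 7
Sam, Headphones, 2


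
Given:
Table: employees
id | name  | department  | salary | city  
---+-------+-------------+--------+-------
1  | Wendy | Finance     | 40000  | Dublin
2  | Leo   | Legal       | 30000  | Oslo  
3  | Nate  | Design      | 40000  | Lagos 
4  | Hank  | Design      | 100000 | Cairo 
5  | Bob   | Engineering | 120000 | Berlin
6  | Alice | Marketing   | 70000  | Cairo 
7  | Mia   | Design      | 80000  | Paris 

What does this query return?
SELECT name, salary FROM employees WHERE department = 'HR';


Filtering: department = 'HR'
Matching rows: 0

Empty result set (0 rows)


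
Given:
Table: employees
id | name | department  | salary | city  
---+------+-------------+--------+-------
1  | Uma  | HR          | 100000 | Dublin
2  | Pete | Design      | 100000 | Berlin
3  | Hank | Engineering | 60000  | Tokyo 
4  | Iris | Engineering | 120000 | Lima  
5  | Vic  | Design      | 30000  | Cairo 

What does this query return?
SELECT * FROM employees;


SELECT * returns all 5 rows with all columns

5 rows:
1, Uma, HR, 100000, Dublin
2, Pete, Design, 100000, Berlin
3, Hank, Engineering, 60000, Tokyo
4, Iris, Engineering, 120000, Lima
5, Vic, Design, 30000, Cairo


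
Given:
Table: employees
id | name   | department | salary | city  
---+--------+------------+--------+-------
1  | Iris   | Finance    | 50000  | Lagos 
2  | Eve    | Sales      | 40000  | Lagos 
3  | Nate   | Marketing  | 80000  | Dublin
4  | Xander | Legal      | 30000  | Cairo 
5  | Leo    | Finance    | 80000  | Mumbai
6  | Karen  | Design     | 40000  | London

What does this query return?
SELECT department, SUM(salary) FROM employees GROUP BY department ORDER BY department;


Summing salary within each department:
  Design: 40000 = 40000
  Finance: 50000 + 80000 = 130000
  Legal: 30000 = 30000
  Marketing: 80000 = 80000
  Sales: 40000 = 40000


5 groups:
Design, 40000
Finance, 130000
Legal, 30000
Marketing, 80000
Sales, 40000


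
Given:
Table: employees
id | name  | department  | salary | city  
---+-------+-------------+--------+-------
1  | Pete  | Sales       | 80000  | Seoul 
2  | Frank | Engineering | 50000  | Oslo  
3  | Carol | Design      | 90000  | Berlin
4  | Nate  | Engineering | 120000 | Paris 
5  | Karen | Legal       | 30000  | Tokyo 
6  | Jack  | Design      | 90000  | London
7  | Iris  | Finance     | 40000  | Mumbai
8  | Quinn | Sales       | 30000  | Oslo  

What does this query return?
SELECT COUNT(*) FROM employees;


COUNT(*) counts all rows

8


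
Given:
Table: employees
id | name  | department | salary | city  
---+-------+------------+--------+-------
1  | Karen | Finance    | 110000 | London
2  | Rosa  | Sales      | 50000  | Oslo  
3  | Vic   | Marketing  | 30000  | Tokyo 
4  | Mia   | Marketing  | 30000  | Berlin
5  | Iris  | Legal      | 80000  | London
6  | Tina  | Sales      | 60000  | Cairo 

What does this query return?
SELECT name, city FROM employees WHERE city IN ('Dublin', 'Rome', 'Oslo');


Filtering: city IN ('Dublin', 'Rome', 'Oslo')
Matching: 1 rows

1 rows:
Rosa, Oslo


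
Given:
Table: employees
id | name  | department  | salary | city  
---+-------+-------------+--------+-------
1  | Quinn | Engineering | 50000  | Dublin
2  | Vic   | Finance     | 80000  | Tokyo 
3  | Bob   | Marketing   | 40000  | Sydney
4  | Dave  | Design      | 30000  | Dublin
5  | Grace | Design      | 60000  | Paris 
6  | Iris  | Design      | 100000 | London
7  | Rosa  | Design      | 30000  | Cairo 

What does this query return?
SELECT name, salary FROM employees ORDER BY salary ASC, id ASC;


Sorting by salary ASC, then id ASC for ties

7 rows:
Dave, 30000
Rosa, 30000
Bob, 40000
Quinn, 50000
Grace, 60000
Vic, 80000
Iris, 100000


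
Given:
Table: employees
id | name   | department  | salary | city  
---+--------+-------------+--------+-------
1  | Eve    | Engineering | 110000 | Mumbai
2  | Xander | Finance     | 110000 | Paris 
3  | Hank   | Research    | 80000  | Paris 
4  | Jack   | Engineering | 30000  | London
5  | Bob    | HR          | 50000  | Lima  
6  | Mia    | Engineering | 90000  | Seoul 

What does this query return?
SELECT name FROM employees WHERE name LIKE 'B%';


LIKE 'B%' matches names starting with 'B'
Matching: 1

1 rows:
Bob


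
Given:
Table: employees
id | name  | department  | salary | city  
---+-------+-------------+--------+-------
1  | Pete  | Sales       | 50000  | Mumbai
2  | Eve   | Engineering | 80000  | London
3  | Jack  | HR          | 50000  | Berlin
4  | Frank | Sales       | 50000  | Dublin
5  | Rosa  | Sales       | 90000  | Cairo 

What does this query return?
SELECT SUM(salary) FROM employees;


SUM(salary) = 50000 + 80000 + 50000 + 50000 + 90000 = 320000

320000


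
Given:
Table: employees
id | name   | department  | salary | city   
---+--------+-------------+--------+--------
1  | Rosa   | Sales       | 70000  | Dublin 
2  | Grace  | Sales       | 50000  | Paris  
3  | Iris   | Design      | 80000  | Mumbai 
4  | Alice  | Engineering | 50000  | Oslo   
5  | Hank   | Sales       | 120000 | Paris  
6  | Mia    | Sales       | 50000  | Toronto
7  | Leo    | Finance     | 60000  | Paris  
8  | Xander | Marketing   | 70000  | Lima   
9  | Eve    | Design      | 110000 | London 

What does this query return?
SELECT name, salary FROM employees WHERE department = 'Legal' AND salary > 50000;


Filtering: department = 'Legal' AND salary > 50000
Matching: 0 rows

Empty result set (0 rows)


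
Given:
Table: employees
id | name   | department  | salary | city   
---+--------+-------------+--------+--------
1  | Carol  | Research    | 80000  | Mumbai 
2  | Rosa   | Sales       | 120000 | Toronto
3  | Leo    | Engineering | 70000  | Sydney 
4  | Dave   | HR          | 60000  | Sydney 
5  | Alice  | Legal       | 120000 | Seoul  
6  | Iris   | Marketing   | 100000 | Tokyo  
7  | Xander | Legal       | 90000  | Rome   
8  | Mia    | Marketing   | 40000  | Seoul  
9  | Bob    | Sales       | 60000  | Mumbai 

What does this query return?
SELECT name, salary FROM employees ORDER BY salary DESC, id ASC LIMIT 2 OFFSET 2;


Sort by salary DESC (id ASC tiebreak), then skip 2 and take 2
Rows 3 through 4

2 rows:
Iris, 100000
Xander, 90000


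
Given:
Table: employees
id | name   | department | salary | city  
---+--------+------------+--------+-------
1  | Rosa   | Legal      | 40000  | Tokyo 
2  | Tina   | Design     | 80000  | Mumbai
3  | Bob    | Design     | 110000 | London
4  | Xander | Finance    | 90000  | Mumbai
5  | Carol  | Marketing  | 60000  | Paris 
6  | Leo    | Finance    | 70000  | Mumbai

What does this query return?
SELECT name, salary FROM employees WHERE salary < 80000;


Filtering: salary < 80000
Matching: 3 rows

3 rows:
Rosa, 40000
Carol, 60000
Leo, 70000


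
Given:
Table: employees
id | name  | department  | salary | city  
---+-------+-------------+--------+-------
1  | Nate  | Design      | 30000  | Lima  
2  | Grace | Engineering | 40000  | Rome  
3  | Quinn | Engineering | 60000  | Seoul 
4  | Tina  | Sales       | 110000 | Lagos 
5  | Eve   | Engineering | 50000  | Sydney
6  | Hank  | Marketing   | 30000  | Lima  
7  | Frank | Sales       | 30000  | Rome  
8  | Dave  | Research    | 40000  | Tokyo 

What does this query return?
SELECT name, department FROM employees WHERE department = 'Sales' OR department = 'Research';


Filtering: department = 'Sales' OR 'Research'
Matching: 3 rows

3 rows:
Tina, Sales
Frank, Sales
Dave, Research


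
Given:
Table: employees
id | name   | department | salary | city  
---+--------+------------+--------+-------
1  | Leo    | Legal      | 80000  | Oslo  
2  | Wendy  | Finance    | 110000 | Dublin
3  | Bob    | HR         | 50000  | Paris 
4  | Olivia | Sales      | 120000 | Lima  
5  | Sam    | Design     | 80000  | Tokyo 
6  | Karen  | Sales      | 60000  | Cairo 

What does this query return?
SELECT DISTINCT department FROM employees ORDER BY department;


All 'department' values (row order): Legal, Finance, HR, Sales, Design, Sales
Removing duplicates leaves 5 unique value(s).

5 values:
Design
Finance
HR
Legal
Sales


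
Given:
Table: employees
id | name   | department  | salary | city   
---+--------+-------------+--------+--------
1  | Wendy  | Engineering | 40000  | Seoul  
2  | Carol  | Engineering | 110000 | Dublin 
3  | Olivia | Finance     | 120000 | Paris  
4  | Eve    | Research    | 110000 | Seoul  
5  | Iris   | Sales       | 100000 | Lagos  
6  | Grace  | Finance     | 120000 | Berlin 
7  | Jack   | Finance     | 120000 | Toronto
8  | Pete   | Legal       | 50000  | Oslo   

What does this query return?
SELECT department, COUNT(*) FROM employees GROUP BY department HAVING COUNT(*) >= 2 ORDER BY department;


Groups with count >= 2:
  Engineering: 2 -> PASS
  Finance: 3 -> PASS
  Legal: 1 -> filtered out
  Research: 1 -> filtered out
  Sales: 1 -> filtered out


2 groups:
Engineering, 2
Finance, 3


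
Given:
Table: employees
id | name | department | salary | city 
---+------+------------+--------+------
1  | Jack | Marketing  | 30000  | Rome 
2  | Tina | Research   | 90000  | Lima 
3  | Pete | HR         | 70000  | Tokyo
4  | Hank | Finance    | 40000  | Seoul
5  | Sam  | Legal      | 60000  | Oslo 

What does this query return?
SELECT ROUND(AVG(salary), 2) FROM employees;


SUM(salary) = 290000
COUNT = 5
ROUND(AVG, 2) = ROUND(290000 / 5, 2) = 58000.0

58000.0


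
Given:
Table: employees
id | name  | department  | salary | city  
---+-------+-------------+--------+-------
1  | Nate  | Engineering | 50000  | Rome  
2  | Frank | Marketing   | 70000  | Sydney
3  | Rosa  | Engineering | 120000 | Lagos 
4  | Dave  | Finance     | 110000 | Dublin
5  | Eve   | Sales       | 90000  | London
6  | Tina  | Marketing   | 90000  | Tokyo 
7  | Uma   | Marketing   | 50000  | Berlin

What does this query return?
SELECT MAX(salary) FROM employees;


Salaries: 50000, 70000, 120000, 110000, 90000, 90000, 50000
MAX = 120000

120000


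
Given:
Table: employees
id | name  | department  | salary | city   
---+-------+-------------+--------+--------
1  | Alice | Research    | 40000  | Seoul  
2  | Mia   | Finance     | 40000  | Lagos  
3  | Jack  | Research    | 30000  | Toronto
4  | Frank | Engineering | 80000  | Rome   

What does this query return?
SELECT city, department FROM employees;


Projecting columns: city, department

4 rows:
Seoul, Research
Lagos, Finance
Toronto, Research
Rome, Engineering


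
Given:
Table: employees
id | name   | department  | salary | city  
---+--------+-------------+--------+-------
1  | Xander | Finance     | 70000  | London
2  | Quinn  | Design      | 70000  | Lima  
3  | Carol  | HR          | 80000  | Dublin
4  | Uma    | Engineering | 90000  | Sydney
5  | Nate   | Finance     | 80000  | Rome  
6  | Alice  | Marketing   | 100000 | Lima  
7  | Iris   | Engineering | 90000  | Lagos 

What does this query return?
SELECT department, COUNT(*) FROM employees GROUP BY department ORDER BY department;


Assigning each row to its department group:
  Xander -> Finance
  Quinn -> Design
  Carol -> HR
  Uma -> Engineering
  Nate -> Finance
  Alice -> Marketing
  Iris -> Engineering


5 groups:
Design, 1
Engineering, 2
Finance, 2
HR, 1
Marketing, 1


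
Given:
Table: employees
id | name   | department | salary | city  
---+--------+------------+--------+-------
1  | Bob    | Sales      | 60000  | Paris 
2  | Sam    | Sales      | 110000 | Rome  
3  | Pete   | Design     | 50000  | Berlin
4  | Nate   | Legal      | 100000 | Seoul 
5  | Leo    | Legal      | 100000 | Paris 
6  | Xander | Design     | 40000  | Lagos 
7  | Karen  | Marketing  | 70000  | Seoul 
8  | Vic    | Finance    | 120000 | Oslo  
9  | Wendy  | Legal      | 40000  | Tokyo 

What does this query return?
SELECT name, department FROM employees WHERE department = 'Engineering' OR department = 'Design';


Filtering: department = 'Engineering' OR 'Design'
Matching: 2 rows

2 rows:
Pete, Design
Xander, Design


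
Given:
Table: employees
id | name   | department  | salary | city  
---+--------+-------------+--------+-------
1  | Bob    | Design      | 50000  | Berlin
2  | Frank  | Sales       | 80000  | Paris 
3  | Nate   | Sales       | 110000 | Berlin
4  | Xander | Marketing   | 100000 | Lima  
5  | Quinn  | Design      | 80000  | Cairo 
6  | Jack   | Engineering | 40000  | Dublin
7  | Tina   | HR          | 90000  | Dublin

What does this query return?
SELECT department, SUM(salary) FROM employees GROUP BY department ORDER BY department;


Summing salary within each department:
  Design: 50000 + 80000 = 130000
  Engineering: 40000 = 40000
  HR: 90000 = 90000
  Marketing: 100000 = 100000
  Sales: 80000 + 110000 = 190000


5 groups:
Design, 130000
Engineering, 40000
HR, 90000
Marketing, 100000
Sales, 190000


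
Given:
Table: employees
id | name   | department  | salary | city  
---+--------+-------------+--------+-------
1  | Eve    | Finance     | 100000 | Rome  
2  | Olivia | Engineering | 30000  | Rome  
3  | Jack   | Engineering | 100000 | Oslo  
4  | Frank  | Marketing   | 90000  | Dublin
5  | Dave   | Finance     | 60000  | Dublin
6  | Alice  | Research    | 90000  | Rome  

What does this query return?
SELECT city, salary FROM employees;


Projecting columns: city, salary

6 rows:
Rome, 100000
Rome, 30000
Oslo, 100000
Dublin, 90000
Dublin, 60000
Rome, 90000


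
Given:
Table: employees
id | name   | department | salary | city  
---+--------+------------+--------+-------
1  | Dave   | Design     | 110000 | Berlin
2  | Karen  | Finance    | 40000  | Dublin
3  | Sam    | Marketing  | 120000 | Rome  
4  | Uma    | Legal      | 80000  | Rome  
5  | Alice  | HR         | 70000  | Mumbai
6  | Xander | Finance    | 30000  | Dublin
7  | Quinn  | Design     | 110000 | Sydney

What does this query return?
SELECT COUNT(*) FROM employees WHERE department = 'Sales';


Counting rows where department = 'Sales'


0


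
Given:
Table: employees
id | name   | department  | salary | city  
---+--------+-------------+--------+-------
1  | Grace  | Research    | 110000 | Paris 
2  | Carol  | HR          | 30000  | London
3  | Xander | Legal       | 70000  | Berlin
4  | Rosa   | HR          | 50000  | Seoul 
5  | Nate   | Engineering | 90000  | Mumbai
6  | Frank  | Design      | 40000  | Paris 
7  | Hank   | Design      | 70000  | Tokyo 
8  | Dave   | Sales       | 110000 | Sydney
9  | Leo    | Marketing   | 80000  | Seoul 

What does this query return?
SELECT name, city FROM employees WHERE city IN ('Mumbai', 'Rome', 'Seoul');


Filtering: city IN ('Mumbai', 'Rome', 'Seoul')
Matching: 3 rows

3 rows:
Rosa, Seoul
Nate, Mumbai
Leo, Seoul


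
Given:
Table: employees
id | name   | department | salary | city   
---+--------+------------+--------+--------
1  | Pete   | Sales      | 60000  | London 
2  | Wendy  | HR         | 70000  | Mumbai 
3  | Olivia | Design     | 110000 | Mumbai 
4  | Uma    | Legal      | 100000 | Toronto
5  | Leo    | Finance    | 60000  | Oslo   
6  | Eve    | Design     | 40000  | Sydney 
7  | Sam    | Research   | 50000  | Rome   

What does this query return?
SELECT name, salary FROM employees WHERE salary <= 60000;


Filtering: salary <= 60000
Matching: 4 rows

4 rows:
Pete, 60000
Leo, 60000
Eve, 40000
Sam, 50000


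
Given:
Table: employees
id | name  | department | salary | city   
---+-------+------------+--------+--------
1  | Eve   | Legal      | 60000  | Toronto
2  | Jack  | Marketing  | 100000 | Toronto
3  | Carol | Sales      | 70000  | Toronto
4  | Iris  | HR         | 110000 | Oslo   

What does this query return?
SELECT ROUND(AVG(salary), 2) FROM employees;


SUM(salary) = 340000
COUNT = 4
ROUND(AVG, 2) = ROUND(340000 / 4, 2) = 85000.0

85000.0


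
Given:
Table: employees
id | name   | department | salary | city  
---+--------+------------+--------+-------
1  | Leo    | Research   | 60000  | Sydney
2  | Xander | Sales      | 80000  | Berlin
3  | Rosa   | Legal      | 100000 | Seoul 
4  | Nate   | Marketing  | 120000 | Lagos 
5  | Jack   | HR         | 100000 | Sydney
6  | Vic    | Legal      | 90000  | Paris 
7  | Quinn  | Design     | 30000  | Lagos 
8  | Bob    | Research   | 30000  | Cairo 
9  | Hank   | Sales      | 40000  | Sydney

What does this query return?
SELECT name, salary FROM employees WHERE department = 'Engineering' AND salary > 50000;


Filtering: department = 'Engineering' AND salary > 50000
Matching: 0 rows

Empty result set (0 rows)


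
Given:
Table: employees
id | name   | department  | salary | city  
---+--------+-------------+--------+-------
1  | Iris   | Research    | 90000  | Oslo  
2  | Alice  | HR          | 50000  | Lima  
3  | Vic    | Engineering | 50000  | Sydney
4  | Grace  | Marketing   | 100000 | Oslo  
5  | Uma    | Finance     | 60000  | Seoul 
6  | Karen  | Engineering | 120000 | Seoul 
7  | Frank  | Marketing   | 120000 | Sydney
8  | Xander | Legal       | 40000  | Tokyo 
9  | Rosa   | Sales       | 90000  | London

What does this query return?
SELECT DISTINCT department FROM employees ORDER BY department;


All 'department' values (row order): Research, HR, Engineering, Marketing, Finance, Engineering, Marketing, Legal, Sales
Removing duplicates leaves 7 unique value(s).

7 values:
Engineering
Finance
HR
Legal
Marketing
Research
Sales


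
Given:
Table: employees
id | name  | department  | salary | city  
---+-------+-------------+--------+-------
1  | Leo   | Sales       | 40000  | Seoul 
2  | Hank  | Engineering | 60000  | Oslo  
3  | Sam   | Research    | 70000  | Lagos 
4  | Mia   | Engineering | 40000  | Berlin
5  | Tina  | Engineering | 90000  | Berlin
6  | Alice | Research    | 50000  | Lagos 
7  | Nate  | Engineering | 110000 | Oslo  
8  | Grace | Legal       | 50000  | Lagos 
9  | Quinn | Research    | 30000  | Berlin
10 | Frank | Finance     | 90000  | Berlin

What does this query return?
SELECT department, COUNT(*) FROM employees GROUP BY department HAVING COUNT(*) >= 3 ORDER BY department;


Groups with count >= 3:
  Engineering: 4 -> PASS
  Research: 3 -> PASS
  Finance: 1 -> filtered out
  Legal: 1 -> filtered out
  Sales: 1 -> filtered out


2 groups:
Engineering, 4
Research, 3
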